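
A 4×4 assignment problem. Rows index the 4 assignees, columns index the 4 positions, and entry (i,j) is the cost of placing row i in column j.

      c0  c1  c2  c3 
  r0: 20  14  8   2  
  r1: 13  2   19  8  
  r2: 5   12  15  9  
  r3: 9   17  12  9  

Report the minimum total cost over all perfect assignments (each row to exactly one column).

optimal assignment: row0→col3 (cost 2), row1→col1 (cost 2), row2→col0 (cost 5), row3→col2 (cost 12)
total = 2 + 2 + 5 + 12 = 21

Minimum assignment cost: 21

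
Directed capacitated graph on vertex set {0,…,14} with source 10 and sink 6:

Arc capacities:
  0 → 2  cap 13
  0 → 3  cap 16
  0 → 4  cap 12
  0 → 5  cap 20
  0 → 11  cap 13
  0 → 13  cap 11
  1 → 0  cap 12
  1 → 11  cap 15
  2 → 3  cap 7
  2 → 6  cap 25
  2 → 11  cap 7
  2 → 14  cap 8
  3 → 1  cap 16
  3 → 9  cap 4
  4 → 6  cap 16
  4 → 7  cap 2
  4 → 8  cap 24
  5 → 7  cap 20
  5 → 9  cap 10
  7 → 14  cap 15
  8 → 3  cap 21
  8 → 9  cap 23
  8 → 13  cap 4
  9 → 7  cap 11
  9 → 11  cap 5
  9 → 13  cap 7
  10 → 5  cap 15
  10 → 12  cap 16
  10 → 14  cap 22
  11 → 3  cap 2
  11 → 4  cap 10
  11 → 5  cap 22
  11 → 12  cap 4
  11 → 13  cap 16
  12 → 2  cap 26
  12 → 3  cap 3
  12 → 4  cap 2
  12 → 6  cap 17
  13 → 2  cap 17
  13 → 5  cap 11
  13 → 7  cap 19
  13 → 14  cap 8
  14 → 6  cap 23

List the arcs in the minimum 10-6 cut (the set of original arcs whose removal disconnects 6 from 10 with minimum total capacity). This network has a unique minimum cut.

augment #1: 10→12→6 push 16
augment #2: 10→14→6 push 22
augment #3: 10→5→7→14→6 push 1
augment #4: 10→5→9→11→4→6 push 5
augment #5: 10→5→9→13→2→6 push 5
max flow = 49; residual-reachable set from 10 gives S-side
cut edges (S→T): {(5,9), (10,12), (14,6)} total cap 49

Min-cut arcs: {(5,9), (10,12), (14,6)} (total capacity 49)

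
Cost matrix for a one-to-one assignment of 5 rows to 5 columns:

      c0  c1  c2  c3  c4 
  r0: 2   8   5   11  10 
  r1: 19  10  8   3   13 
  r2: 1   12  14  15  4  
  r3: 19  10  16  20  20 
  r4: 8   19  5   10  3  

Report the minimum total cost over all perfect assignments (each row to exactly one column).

Minimum assignment cost: 22

optimal assignment: row0→col2 (cost 5), row1→col3 (cost 3), row2→col0 (cost 1), row3→col1 (cost 10), row4→col4 (cost 3)
total = 5 + 3 + 1 + 10 + 3 = 22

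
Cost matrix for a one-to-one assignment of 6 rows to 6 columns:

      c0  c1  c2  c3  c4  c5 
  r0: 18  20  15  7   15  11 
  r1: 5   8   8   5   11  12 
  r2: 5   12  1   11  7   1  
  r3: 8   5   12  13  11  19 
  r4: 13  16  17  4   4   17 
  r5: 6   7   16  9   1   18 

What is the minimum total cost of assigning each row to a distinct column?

Minimum assignment cost: 27

optimal assignment: row0→col5 (cost 11), row1→col0 (cost 5), row2→col2 (cost 1), row3→col1 (cost 5), row4→col3 (cost 4), row5→col4 (cost 1)
total = 11 + 5 + 1 + 5 + 4 + 1 = 27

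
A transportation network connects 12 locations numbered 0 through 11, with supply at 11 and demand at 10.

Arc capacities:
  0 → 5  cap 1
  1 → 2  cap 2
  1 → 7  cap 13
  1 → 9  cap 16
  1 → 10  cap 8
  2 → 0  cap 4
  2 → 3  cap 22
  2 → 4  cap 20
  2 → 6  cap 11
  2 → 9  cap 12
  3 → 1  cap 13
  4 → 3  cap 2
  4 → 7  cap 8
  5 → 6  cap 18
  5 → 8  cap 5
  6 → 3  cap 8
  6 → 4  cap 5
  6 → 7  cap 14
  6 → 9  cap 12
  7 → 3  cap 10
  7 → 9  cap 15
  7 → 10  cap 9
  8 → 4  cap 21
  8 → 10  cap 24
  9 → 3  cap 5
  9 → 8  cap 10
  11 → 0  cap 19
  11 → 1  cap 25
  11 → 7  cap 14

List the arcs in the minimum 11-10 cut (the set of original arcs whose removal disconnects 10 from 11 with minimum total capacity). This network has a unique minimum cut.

Min-cut arcs: {(0,5), (1,10), (7,10), (9,8)} (total capacity 28)

augment #1: 11→1→10 push 8
augment #2: 11→7→10 push 9
augment #3: 11→0→5→8→10 push 1
augment #4: 11→1→9→8→10 push 10
max flow = 28; residual-reachable set from 11 gives S-side
cut edges (S→T): {(0,5), (1,10), (7,10), (9,8)} total cap 28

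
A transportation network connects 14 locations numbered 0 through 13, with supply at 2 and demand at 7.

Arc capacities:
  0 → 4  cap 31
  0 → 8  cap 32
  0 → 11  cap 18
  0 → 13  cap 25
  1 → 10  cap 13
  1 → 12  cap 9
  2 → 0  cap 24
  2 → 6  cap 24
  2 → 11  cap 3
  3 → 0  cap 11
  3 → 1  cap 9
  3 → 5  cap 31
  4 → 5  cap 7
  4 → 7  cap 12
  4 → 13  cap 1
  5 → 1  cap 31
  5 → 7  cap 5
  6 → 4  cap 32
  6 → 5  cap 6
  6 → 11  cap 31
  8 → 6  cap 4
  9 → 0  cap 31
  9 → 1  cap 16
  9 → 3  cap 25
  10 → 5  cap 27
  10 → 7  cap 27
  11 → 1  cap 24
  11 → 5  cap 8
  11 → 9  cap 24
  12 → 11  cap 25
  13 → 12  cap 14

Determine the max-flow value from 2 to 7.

augment #1: 2→0→4→7 bottleneck 12, total now 12
augment #2: 2→6→5→7 bottleneck 5, total now 17
augment #3: 2→11→1→10→7 bottleneck 3, total now 20
augment #4: 2→0→11→1→10→7 bottleneck 10, total now 30

Maximum flow value: 30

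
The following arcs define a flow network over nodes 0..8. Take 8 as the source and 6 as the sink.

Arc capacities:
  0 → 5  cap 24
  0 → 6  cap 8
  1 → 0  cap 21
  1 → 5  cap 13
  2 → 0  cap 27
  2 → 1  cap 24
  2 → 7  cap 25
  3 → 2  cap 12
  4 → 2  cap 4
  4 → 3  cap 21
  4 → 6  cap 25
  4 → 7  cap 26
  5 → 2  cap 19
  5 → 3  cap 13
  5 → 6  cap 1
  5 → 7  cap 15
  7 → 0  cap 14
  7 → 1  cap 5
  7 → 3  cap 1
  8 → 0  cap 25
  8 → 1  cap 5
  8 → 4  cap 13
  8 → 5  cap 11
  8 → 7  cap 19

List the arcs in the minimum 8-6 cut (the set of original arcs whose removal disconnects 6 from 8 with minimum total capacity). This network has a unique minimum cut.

Min-cut arcs: {(0,6), (5,6), (8,4)} (total capacity 22)

augment #1: 8→0→6 push 8
augment #2: 8→4→6 push 13
augment #3: 8→5→6 push 1
max flow = 22; residual-reachable set from 8 gives S-side
cut edges (S→T): {(0,6), (5,6), (8,4)} total cap 22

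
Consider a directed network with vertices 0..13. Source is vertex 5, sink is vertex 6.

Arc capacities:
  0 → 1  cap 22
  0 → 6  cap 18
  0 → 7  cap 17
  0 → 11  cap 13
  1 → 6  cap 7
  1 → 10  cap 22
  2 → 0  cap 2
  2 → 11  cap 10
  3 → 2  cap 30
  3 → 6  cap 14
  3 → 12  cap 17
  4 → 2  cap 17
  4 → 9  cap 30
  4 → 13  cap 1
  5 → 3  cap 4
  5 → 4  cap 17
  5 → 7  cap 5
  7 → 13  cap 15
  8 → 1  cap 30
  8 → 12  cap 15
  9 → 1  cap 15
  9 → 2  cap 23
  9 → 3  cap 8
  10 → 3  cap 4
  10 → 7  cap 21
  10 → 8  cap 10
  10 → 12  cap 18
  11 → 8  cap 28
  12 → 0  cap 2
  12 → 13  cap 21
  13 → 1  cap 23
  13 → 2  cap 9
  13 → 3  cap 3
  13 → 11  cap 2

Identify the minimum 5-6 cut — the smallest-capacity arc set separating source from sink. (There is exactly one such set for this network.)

augment #1: 5→3→6 push 4
augment #2: 5→4→2→0→6 push 2
augment #3: 5→4→9→1→6 push 7
augment #4: 5→4→9→3→6 push 8
augment #5: 5→7→13→3→6 push 2
augment #6: 5→7→13→3→12→0→6 push 1
augment #7: 5→7→13→1→10→12→0→6 push 1
max flow = 25; residual-reachable set from 5 gives S-side
cut edges (S→T): {(1,6), (2,0), (3,6), (12,0)} total cap 25

Min-cut arcs: {(1,6), (2,0), (3,6), (12,0)} (total capacity 25)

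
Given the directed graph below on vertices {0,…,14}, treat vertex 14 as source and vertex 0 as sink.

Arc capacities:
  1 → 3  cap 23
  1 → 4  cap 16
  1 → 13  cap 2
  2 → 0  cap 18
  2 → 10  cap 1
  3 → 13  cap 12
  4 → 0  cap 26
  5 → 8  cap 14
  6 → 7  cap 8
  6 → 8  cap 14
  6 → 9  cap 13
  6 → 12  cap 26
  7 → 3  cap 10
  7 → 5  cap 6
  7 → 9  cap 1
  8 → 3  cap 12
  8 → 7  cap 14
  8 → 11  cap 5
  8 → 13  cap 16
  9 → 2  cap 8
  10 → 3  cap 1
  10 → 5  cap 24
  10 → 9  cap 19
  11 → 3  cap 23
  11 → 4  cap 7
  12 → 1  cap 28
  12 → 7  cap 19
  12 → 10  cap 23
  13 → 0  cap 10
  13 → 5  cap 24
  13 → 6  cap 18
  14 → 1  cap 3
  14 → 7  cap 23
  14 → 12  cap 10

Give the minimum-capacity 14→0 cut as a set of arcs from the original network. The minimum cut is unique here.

Min-cut arcs: {(7,3), (7,5), (7,9), (14,1), (14,12)} (total capacity 30)

augment #1: 14→1→4→0 push 3
augment #2: 14→7→3→13→0 push 10
augment #3: 14→7→9→2→0 push 1
augment #4: 14→12→1→4→0 push 10
augment #5: 14→7→5→8→11→4→0 push 5
augment #6: 14→7→5→8→13→6→9→2→0 push 1
max flow = 30; residual-reachable set from 14 gives S-side
cut edges (S→T): {(7,3), (7,5), (7,9), (14,1), (14,12)} total cap 30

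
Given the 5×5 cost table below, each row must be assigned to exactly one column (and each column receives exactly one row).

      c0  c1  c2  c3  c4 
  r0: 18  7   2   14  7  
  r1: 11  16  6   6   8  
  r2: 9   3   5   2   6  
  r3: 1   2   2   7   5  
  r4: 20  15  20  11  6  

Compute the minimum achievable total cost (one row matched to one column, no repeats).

optimal assignment: row0→col2 (cost 2), row1→col3 (cost 6), row2→col1 (cost 3), row3→col0 (cost 1), row4→col4 (cost 6)
total = 2 + 6 + 3 + 1 + 6 = 18

Minimum assignment cost: 18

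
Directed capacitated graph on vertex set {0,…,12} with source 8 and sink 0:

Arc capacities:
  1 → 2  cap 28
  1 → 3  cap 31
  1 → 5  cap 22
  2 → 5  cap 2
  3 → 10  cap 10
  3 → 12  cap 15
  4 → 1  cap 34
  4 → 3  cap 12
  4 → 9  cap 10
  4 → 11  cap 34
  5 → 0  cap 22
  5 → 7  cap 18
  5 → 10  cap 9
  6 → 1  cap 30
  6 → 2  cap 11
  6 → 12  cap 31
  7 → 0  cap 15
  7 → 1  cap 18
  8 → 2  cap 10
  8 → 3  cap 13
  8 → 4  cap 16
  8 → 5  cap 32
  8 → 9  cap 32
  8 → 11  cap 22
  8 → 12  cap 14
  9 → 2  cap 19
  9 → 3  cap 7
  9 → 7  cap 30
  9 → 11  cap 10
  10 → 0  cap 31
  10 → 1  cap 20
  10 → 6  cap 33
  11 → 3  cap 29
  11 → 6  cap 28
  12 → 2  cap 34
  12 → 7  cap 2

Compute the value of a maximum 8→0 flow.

Maximum flow value: 56

augment #1: 8→5→0 bottleneck 22, total now 22
augment #2: 8→3→10→0 bottleneck 10, total now 32
augment #3: 8→5→7→0 bottleneck 10, total now 42
augment #4: 8→9→7→0 bottleneck 5, total now 47
augment #5: 8→2→5→10→0 bottleneck 2, total now 49
augment #6: 8→4→1→5→10→0 bottleneck 7, total now 56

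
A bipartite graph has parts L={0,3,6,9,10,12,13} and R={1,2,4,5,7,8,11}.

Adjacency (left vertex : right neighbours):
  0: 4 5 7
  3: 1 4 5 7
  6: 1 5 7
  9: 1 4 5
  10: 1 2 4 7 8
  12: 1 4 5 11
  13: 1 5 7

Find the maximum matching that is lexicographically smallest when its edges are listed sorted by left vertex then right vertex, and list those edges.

Lex-smallest maximum matching: {(0,4), (3,1), (6,5), (10,2), (12,11), (13,7)}

|M| = 6 (so the lex-smallest maximum matching has 6 edges)
process left vertices in ascending order; for each, take the smallest-labelled available neighbour that still permits 6 edges overall, or leave it unmatched if none does
lex-smallest matching: {0-4, 3-1, 6-5, 10-2, 12-11, 13-7}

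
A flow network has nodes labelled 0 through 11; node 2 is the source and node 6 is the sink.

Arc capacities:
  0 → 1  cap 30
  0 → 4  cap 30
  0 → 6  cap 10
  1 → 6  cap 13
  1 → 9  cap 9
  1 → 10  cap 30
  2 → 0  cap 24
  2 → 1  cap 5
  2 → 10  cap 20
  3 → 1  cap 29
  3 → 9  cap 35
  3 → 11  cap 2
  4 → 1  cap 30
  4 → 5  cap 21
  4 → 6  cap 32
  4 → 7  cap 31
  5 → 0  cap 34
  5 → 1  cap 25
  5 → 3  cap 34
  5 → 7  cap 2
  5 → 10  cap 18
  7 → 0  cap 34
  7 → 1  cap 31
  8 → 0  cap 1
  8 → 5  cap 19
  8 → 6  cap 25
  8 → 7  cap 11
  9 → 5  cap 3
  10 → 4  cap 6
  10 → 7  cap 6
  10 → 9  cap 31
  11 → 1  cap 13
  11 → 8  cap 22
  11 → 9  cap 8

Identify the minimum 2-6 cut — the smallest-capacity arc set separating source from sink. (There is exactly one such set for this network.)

augment #1: 2→0→6 push 10
augment #2: 2→1→6 push 5
augment #3: 2→0→1→6 push 8
augment #4: 2→0→4→6 push 6
augment #5: 2→10→4→6 push 6
augment #6: 2→10→7→0→4→6 push 6
augment #7: 2→10→9→5→0→4→6 push 3
max flow = 44; residual-reachable set from 2 gives S-side
cut edges (S→T): {(2,0), (2,1), (9,5), (10,4), (10,7)} total cap 44

Min-cut arcs: {(2,0), (2,1), (9,5), (10,4), (10,7)} (total capacity 44)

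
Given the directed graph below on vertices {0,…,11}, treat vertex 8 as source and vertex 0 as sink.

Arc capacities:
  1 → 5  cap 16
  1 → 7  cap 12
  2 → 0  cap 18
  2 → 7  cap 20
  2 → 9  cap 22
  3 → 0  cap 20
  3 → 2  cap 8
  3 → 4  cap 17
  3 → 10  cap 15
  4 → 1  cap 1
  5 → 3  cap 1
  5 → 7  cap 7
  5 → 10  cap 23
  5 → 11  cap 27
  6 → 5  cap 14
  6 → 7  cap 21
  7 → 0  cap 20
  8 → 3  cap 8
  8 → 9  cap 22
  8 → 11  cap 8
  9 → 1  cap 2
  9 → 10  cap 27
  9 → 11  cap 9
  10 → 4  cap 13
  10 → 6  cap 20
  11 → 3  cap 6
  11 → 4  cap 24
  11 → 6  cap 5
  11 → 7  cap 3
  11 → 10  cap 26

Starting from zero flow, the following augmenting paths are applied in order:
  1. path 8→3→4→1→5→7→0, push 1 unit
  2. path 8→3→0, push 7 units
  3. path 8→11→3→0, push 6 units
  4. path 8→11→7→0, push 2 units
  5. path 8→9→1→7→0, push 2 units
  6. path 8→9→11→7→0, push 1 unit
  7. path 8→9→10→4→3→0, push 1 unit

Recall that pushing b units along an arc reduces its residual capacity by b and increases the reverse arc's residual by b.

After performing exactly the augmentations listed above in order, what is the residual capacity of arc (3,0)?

after path 1 (8→3→4→1→5→7→0, push 1): res(3,0)=20
after path 2 (8→3→0, push 7): res(3,0)=13
after path 3 (8→11→3→0, push 6): res(3,0)=7
after path 4 (8→11→7→0, push 2): res(3,0)=7
after path 5 (8→9→1→7→0, push 2): res(3,0)=7
after path 6 (8→9→11→7→0, push 1): res(3,0)=7
after path 7 (8→9→10→4→3→0, push 1): res(3,0)=6

Residual capacity of (3,0): 6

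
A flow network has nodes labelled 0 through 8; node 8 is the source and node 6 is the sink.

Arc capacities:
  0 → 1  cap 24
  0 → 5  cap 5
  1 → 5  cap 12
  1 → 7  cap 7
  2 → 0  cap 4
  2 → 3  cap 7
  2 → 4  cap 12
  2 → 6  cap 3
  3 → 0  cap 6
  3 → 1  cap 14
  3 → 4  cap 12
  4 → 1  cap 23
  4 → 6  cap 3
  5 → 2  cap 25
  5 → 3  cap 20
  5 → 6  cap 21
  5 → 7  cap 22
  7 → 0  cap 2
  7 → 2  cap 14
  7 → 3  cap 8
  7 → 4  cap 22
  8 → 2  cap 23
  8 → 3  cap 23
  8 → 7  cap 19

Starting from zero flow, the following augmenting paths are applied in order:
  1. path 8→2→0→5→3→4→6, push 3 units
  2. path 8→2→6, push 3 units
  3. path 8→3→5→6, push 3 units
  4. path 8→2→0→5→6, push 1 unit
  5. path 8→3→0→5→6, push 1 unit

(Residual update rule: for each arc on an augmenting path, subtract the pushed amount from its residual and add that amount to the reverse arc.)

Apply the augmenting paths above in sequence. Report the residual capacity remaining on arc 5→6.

Residual capacity of (5,6): 16

after path 1 (8→2→0→5→3→4→6, push 3): res(5,6)=21
after path 2 (8→2→6, push 3): res(5,6)=21
after path 3 (8→3→5→6, push 3): res(5,6)=18
after path 4 (8→2→0→5→6, push 1): res(5,6)=17
after path 5 (8→3→0→5→6, push 1): res(5,6)=16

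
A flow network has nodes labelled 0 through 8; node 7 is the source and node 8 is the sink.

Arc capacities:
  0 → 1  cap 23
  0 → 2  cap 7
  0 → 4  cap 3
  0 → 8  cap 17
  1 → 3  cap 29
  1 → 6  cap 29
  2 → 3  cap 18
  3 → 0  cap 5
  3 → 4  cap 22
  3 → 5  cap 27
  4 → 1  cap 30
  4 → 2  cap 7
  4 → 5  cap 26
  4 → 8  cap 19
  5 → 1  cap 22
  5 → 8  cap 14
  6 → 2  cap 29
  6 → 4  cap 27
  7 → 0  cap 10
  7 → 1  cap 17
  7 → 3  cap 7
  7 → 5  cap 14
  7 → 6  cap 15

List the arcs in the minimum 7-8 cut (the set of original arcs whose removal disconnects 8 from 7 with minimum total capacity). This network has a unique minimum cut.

augment #1: 7→0→8 push 10
augment #2: 7→5→8 push 14
augment #3: 7→3→0→8 push 5
augment #4: 7→3→4→8 push 2
augment #5: 7→6→4→8 push 15
augment #6: 7→1→3→4→8 push 2
max flow = 48; residual-reachable set from 7 gives S-side
cut edges (S→T): {(3,0), (4,8), (5,8), (7,0)} total cap 48

Min-cut arcs: {(3,0), (4,8), (5,8), (7,0)} (total capacity 48)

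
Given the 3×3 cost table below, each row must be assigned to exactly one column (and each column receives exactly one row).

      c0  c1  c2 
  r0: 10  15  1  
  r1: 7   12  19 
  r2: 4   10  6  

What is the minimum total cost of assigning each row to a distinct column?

optimal assignment: row0→col2 (cost 1), row1→col1 (cost 12), row2→col0 (cost 4)
total = 1 + 12 + 4 = 17

Minimum assignment cost: 17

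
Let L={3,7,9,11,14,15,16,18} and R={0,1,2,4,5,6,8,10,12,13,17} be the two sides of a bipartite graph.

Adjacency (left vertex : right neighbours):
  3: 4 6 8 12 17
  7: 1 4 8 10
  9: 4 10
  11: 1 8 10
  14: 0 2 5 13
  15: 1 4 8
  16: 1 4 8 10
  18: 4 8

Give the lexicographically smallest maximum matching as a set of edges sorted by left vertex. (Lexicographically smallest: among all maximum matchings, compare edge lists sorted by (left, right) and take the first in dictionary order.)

Lex-smallest maximum matching: {(3,6), (7,1), (9,4), (11,8), (14,0), (16,10)}

|M| = 6 (so the lex-smallest maximum matching has 6 edges)
process left vertices in ascending order; for each, take the smallest-labelled available neighbour that still permits 6 edges overall, or leave it unmatched if none does
lex-smallest matching: {3-6, 7-1, 9-4, 11-8, 14-0, 16-10}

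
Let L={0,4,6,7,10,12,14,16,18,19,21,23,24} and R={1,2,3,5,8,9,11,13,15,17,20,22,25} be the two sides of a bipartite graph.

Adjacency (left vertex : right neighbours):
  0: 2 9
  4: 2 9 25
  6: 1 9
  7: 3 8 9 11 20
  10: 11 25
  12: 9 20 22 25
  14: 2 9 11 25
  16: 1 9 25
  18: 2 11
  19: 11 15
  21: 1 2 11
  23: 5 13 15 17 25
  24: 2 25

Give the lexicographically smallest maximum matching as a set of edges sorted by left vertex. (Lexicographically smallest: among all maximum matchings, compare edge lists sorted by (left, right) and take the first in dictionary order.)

|M| = 9 (so the lex-smallest maximum matching has 9 edges)
process left vertices in ascending order; for each, take the smallest-labelled available neighbour that still permits 9 edges overall, or leave it unmatched if none does
lex-smallest matching: {0-2, 4-9, 6-1, 7-3, 10-11, 12-20, 14-25, 19-15, 23-5}

Lex-smallest maximum matching: {(0,2), (4,9), (6,1), (7,3), (10,11), (12,20), (14,25), (19,15), (23,5)}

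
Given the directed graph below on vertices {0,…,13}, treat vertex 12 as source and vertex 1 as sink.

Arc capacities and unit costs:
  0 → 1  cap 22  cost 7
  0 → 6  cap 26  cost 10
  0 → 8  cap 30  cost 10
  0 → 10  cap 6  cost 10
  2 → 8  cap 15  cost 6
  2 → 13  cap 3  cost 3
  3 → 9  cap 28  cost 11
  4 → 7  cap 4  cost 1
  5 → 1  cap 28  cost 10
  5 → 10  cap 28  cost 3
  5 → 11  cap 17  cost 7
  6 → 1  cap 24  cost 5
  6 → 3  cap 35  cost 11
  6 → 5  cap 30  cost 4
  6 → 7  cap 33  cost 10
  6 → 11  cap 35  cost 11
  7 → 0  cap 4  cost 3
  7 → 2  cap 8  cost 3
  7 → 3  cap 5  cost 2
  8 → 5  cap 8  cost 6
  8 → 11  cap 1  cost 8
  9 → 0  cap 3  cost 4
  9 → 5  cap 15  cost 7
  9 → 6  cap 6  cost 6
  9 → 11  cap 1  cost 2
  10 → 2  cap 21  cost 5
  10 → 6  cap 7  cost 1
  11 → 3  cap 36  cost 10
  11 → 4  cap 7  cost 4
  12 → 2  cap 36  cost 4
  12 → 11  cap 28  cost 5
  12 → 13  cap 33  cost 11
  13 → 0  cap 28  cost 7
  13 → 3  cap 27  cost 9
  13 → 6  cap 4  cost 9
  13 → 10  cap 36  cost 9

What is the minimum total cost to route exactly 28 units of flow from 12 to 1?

Minimum cost for 28 units: 668

shortest-cost path #1: 12→11→4→7→0→1 push 4 @ unit cost 20 (adds 80)
shortest-cost path #2: 12→2→13→0→1 push 3 @ unit cost 21 (adds 63)
shortest-cost path #3: 12→13→0→1 push 15 @ unit cost 25 (adds 375)
shortest-cost path #4: 12→13→6→1 push 4 @ unit cost 25 (adds 100)
shortest-cost path #5: 12→2→8→5→10→6→1 push 2 @ unit cost 25 (adds 50)
total cost = 668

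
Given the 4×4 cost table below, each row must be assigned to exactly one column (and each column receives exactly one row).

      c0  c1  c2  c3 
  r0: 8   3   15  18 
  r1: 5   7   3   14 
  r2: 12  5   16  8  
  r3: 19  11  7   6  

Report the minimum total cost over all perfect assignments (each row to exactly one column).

optimal assignment: row0→col0 (cost 8), row1→col2 (cost 3), row2→col1 (cost 5), row3→col3 (cost 6)
total = 8 + 3 + 5 + 6 = 22

Minimum assignment cost: 22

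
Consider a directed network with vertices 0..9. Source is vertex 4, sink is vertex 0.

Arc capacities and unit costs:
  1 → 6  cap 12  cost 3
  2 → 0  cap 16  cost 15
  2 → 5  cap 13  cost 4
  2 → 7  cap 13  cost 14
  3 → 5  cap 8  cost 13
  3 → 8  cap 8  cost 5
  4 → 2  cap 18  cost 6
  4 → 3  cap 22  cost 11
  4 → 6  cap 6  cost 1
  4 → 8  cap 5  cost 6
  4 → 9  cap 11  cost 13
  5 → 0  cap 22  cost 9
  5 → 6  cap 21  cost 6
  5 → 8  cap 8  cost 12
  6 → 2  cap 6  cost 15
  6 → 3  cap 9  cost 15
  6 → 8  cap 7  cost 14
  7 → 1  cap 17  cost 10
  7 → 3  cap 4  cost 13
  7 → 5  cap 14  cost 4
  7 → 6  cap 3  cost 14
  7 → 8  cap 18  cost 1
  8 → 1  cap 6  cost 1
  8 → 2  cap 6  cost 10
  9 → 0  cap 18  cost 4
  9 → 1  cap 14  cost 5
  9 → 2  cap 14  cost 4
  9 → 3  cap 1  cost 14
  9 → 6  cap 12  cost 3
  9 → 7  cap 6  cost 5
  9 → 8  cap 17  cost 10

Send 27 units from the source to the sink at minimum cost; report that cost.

shortest-cost path #1: 4→9→0 push 11 @ unit cost 17 (adds 187)
shortest-cost path #2: 4→2→5→0 push 13 @ unit cost 19 (adds 247)
shortest-cost path #3: 4→2→0 push 3 @ unit cost 21 (adds 63)
total cost = 497

Minimum cost for 27 units: 497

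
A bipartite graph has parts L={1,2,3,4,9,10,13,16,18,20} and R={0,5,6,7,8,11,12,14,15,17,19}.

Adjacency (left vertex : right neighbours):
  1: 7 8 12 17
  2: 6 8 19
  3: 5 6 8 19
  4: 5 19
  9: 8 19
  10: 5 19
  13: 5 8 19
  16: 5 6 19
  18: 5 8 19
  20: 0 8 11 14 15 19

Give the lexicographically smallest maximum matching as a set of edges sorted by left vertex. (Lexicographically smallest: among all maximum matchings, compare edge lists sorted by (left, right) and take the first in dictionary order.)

|M| = 6 (so the lex-smallest maximum matching has 6 edges)
process left vertices in ascending order; for each, take the smallest-labelled available neighbour that still permits 6 edges overall, or leave it unmatched if none does
lex-smallest matching: {1-7, 2-6, 3-5, 4-19, 9-8, 20-0}

Lex-smallest maximum matching: {(1,7), (2,6), (3,5), (4,19), (9,8), (20,0)}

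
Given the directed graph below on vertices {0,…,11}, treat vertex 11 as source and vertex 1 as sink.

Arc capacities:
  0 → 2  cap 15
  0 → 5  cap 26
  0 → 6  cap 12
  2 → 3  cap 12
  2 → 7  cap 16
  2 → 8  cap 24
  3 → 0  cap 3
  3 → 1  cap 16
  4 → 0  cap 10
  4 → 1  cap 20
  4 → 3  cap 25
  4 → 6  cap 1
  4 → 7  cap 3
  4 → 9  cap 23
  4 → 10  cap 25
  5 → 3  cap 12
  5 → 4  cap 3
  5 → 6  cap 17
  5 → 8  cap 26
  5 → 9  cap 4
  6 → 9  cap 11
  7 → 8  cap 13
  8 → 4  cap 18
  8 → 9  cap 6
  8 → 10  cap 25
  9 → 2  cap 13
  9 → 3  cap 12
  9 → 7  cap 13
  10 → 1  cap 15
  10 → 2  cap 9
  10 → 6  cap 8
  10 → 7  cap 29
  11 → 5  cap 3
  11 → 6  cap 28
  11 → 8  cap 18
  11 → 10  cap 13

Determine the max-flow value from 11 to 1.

Maximum flow value: 45

augment #1: 11→10→1 bottleneck 13, total now 13
augment #2: 11→5→3→1 bottleneck 3, total now 16
augment #3: 11→8→4→1 bottleneck 18, total now 34
augment #4: 11→6→9→3→1 bottleneck 11, total now 45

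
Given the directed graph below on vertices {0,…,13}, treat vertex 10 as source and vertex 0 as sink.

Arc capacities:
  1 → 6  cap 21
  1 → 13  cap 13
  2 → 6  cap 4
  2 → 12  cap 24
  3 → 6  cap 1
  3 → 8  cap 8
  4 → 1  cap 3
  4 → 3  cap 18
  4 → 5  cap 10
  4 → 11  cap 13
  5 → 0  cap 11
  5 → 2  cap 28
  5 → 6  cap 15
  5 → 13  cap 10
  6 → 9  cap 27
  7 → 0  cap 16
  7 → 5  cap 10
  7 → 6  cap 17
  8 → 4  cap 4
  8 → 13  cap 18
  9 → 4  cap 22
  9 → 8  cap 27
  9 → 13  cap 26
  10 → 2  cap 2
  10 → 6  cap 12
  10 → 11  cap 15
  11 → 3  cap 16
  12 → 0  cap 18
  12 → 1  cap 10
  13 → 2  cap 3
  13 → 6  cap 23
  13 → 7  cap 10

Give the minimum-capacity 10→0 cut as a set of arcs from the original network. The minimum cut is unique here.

augment #1: 10→2→12→0 push 2
augment #2: 10→6→9→4→5→0 push 10
augment #3: 10→6→9→13→7→0 push 2
augment #4: 10→11→3→8→13→7→0 push 8
augment #5: 10→11→3→6→9→13→2→12→0 push 1
max flow = 23; residual-reachable set from 10 gives S-side
cut edges (S→T): {(3,6), (3,8), (10,2), (10,6)} total cap 23

Min-cut arcs: {(3,6), (3,8), (10,2), (10,6)} (total capacity 23)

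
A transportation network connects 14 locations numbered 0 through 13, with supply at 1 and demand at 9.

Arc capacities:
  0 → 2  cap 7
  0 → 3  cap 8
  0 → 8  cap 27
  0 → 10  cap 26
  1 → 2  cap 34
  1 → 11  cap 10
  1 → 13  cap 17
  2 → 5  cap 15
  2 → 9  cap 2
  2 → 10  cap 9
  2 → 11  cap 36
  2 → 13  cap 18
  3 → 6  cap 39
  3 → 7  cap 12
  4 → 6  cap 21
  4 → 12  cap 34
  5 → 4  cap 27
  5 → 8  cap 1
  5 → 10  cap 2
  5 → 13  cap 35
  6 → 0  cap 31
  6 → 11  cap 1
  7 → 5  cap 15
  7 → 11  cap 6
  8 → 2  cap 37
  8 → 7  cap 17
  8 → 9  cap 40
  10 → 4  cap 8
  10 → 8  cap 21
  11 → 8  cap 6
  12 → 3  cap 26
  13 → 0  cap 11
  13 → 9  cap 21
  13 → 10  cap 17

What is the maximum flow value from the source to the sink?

Maximum flow value: 57

augment #1: 1→2→9 bottleneck 2, total now 2
augment #2: 1→13→9 bottleneck 17, total now 19
augment #3: 1→2→13→9 bottleneck 4, total now 23
augment #4: 1→11→8→9 bottleneck 6, total now 29
augment #5: 1→2→5→8→9 bottleneck 1, total now 30
augment #6: 1→2→10→8→9 bottleneck 9, total now 39
augment #7: 1→2→5→10→8→9 bottleneck 2, total now 41
augment #8: 1→2→13→0→8→9 bottleneck 11, total now 52
augment #9: 1→2→13→10→8→9 bottleneck 3, total now 55
augment #10: 1→2→5→13→10→8→9 bottleneck 2, total now 57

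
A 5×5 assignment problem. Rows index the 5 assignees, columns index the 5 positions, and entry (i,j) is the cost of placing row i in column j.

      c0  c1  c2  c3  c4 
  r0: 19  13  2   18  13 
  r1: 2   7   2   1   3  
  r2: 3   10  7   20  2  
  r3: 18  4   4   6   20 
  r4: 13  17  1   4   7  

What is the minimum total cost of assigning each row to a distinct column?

optimal assignment: row0→col2 (cost 2), row1→col0 (cost 2), row2→col4 (cost 2), row3→col1 (cost 4), row4→col3 (cost 4)
total = 2 + 2 + 2 + 4 + 4 = 14

Minimum assignment cost: 14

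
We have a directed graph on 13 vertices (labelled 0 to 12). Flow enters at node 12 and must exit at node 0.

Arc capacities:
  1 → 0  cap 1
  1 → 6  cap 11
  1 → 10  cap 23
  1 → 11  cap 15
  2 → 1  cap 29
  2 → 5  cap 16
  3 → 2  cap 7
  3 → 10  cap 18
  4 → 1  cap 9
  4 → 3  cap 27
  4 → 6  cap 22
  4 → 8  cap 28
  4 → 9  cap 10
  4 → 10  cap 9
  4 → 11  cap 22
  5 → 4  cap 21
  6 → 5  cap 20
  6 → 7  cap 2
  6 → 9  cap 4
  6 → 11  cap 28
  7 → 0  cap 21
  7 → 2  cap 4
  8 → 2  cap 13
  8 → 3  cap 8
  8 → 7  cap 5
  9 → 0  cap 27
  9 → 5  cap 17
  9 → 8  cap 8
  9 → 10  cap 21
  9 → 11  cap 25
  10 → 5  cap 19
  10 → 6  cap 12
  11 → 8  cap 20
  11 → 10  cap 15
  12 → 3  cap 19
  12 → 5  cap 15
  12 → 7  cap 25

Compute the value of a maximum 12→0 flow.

augment #1: 12→7→0 bottleneck 21, total now 21
augment #2: 12→3→2→1→0 bottleneck 1, total now 22
augment #3: 12→5→4→9→0 bottleneck 10, total now 32
augment #4: 12→3→10→6→9→0 bottleneck 4, total now 36

Maximum flow value: 36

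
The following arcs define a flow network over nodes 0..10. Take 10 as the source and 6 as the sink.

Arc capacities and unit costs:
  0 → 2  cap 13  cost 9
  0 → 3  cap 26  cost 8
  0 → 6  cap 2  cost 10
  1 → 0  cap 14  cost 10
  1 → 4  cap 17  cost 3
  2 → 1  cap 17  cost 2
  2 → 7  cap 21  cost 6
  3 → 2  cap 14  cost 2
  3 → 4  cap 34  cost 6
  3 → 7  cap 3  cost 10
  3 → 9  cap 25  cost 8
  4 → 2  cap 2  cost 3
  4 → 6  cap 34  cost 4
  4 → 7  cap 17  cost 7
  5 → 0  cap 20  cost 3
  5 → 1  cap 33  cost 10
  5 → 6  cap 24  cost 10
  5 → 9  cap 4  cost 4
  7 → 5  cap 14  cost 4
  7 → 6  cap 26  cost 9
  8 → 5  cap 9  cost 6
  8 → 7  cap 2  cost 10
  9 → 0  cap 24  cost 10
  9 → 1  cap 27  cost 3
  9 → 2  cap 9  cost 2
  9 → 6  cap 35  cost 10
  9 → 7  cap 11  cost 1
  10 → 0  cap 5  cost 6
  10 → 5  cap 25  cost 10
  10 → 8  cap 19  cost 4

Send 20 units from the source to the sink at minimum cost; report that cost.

shortest-cost path #1: 10→0→6 push 2 @ unit cost 16 (adds 32)
shortest-cost path #2: 10→5→6 push 18 @ unit cost 20 (adds 360)
total cost = 392

Minimum cost for 20 units: 392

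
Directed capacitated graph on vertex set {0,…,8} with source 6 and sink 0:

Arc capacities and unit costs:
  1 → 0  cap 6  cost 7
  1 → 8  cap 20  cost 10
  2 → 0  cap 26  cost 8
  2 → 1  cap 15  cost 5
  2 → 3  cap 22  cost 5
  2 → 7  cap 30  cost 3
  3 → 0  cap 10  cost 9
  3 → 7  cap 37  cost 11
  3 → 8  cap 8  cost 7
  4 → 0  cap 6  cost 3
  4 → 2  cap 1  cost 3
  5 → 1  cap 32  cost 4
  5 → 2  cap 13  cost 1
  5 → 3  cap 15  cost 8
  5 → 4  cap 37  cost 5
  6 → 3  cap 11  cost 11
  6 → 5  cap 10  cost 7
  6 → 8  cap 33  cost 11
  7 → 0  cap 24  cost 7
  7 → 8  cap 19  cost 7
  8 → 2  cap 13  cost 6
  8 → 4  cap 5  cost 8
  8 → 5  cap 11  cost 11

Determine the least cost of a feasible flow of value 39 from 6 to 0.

shortest-cost path #1: 6→5→4→0 push 6 @ unit cost 15 (adds 90)
shortest-cost path #2: 6→5→2→0 push 4 @ unit cost 16 (adds 64)
shortest-cost path #3: 6→3→0 push 10 @ unit cost 20 (adds 200)
shortest-cost path #4: 6→8→4→5→2→0 push 5 @ unit cost 23 (adds 115)
shortest-cost path #5: 6→8→2→0 push 13 @ unit cost 25 (adds 325)
shortest-cost path #6: 6→3→7→0 push 1 @ unit cost 29 (adds 29)
total cost = 823

Minimum cost for 39 units: 823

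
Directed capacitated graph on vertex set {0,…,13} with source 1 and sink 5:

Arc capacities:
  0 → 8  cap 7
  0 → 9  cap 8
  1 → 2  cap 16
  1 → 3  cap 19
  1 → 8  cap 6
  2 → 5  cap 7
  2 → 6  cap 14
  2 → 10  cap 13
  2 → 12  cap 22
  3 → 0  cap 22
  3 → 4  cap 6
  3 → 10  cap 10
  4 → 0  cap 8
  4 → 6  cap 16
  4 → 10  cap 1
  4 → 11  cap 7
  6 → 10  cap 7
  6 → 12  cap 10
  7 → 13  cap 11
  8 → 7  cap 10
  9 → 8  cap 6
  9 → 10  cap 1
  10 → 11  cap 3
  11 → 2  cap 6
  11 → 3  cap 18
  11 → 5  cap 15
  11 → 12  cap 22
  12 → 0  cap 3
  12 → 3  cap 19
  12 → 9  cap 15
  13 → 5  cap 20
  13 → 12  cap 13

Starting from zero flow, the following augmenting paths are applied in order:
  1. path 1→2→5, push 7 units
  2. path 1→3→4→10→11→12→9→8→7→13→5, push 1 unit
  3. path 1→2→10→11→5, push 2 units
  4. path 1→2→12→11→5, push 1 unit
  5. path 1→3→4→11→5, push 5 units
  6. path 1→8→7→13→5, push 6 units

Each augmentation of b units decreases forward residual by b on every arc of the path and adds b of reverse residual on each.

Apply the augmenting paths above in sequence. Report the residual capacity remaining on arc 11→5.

Residual capacity of (11,5): 7

after path 1 (1→2→5, push 7): res(11,5)=15
after path 2 (1→3→4→10→11→12→9→8→7→13→5, push 1): res(11,5)=15
after path 3 (1→2→10→11→5, push 2): res(11,5)=13
after path 4 (1→2→12→11→5, push 1): res(11,5)=12
after path 5 (1→3→4→11→5, push 5): res(11,5)=7
after path 6 (1→8→7→13→5, push 6): res(11,5)=7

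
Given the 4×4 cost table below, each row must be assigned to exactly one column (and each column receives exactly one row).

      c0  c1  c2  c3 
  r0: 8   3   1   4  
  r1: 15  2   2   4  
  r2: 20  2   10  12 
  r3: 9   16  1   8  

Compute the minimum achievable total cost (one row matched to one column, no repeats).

optimal assignment: row0→col0 (cost 8), row1→col3 (cost 4), row2→col1 (cost 2), row3→col2 (cost 1)
total = 8 + 4 + 2 + 1 = 15

Minimum assignment cost: 15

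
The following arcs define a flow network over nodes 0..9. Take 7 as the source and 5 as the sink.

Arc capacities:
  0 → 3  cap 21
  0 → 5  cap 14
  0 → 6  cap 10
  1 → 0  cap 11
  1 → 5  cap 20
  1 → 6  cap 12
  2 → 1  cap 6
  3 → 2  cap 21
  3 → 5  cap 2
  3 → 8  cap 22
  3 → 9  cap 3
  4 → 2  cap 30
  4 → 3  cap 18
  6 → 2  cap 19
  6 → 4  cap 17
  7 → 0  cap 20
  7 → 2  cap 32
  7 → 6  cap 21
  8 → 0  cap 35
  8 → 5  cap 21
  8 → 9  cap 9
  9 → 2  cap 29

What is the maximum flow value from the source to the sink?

augment #1: 7→0→5 bottleneck 14, total now 14
augment #2: 7→0→3→5 bottleneck 2, total now 16
augment #3: 7→2→1→5 bottleneck 6, total now 22
augment #4: 7→0→3→8→5 bottleneck 4, total now 26
augment #5: 7→6→4→3→8→5 bottleneck 17, total now 43

Maximum flow value: 43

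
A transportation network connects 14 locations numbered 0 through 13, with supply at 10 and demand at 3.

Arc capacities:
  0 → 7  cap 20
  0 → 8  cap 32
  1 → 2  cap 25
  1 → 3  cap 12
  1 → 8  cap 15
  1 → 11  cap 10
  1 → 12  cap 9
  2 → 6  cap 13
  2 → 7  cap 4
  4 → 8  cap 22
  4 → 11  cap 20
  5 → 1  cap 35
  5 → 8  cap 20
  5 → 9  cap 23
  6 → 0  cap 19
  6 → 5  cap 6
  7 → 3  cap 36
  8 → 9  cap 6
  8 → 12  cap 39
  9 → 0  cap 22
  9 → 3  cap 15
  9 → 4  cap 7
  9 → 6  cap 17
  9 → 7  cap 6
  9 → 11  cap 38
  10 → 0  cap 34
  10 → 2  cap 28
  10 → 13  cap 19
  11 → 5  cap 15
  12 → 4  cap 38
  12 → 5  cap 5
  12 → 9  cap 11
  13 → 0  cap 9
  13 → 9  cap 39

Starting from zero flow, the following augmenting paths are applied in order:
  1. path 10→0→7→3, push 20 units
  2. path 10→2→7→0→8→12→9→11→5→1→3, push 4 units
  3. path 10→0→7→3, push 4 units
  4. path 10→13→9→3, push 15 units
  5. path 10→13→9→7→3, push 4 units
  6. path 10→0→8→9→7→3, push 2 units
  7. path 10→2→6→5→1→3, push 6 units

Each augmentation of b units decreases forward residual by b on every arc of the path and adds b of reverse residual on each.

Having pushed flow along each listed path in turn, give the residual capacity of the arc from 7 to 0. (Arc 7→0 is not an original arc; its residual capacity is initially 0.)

after path 1 (10→0→7→3, push 20): res(7,0)=20
after path 2 (10→2→7→0→8→12→9→11→5→1→3, push 4): res(7,0)=16
after path 3 (10→0→7→3, push 4): res(7,0)=20
after path 4 (10→13→9→3, push 15): res(7,0)=20
after path 5 (10→13→9→7→3, push 4): res(7,0)=20
after path 6 (10→0→8→9→7→3, push 2): res(7,0)=20
after path 7 (10→2→6→5→1→3, push 6): res(7,0)=20

Residual capacity of (7,0): 20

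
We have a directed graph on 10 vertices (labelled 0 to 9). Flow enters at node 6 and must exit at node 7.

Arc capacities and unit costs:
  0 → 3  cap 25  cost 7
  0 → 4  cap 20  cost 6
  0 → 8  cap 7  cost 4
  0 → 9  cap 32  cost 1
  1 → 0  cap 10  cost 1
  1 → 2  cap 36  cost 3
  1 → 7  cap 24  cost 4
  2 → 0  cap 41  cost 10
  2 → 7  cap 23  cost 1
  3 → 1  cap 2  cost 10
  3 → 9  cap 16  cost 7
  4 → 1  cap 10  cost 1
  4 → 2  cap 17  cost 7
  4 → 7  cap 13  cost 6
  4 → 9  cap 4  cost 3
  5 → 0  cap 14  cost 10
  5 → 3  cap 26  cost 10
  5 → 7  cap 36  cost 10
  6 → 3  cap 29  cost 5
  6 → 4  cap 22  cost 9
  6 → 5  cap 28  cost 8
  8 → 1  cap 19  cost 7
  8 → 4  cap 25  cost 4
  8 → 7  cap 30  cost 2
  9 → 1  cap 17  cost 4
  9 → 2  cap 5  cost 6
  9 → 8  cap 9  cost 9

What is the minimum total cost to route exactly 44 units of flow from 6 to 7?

shortest-cost path #1: 6→4→1→7 push 10 @ unit cost 14 (adds 140)
shortest-cost path #2: 6→4→7 push 12 @ unit cost 15 (adds 180)
shortest-cost path #3: 6→5→7 push 22 @ unit cost 18 (adds 396)
total cost = 716

Minimum cost for 44 units: 716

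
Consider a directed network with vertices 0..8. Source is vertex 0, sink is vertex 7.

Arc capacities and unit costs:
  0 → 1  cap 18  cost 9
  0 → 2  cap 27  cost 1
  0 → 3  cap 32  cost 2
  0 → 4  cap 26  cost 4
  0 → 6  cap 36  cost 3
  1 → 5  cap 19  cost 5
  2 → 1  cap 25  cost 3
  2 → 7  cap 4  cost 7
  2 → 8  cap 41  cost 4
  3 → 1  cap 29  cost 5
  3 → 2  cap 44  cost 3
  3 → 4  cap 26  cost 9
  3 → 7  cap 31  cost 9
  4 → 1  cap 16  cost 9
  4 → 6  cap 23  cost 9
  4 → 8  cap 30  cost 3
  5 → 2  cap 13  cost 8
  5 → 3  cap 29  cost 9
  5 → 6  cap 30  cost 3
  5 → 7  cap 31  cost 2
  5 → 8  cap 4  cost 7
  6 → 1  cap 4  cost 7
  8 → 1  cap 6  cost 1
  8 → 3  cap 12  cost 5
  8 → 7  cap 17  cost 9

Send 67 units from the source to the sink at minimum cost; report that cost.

shortest-cost path #1: 0→2→7 push 4 @ unit cost 8 (adds 32)
shortest-cost path #2: 0→3→7 push 31 @ unit cost 11 (adds 341)
shortest-cost path #3: 0→2→1→5→7 push 19 @ unit cost 11 (adds 209)
shortest-cost path #4: 0→2→8→7 push 4 @ unit cost 14 (adds 56)
shortest-cost path #5: 0→4→8→7 push 9 @ unit cost 16 (adds 144)
total cost = 782

Minimum cost for 67 units: 782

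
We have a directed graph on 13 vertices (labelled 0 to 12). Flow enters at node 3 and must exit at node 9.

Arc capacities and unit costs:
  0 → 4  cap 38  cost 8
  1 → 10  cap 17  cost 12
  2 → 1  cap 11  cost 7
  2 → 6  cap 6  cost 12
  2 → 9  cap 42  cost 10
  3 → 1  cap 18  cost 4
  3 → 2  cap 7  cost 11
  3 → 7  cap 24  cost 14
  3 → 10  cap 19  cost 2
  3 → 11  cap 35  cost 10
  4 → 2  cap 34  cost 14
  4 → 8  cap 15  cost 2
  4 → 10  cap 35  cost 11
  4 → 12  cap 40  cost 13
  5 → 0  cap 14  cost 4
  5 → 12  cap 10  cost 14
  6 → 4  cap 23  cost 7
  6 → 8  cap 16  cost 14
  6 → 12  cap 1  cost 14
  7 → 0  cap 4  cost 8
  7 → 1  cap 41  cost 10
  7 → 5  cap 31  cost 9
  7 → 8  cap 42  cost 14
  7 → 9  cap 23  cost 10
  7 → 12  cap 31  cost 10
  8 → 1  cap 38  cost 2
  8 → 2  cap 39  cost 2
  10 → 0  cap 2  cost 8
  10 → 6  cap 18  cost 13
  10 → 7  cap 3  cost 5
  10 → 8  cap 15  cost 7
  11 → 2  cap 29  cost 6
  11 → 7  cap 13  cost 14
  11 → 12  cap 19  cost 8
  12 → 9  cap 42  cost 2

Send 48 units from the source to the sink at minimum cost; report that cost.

shortest-cost path #1: 3→10→7→9 push 3 @ unit cost 17 (adds 51)
shortest-cost path #2: 3→11→12→9 push 19 @ unit cost 20 (adds 380)
shortest-cost path #3: 3→2→9 push 7 @ unit cost 21 (adds 147)
shortest-cost path #4: 3→10→8→2→9 push 15 @ unit cost 21 (adds 315)
shortest-cost path #5: 3→7→9 push 4 @ unit cost 24 (adds 96)
total cost = 989

Minimum cost for 48 units: 989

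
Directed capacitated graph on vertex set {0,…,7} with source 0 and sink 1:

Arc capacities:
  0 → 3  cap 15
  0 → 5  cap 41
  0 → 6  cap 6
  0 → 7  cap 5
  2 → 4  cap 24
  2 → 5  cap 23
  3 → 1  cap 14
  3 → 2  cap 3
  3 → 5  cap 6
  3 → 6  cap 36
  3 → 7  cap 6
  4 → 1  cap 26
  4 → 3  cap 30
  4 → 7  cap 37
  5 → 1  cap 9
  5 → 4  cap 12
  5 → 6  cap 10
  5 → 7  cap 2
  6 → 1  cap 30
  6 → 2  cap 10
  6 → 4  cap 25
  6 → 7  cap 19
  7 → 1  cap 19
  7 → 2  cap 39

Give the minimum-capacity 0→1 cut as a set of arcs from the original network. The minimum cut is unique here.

augment #1: 0→3→1 push 14
augment #2: 0→5→1 push 9
augment #3: 0→6→1 push 6
augment #4: 0→7→1 push 5
augment #5: 0→3→6→1 push 1
augment #6: 0→5→4→1 push 12
augment #7: 0→5→6→1 push 10
augment #8: 0→5→7→1 push 2
max flow = 59; residual-reachable set from 0 gives S-side
cut edges (S→T): {(0,3), (0,6), (0,7), (5,1), (5,4), (5,6), (5,7)} total cap 59

Min-cut arcs: {(0,3), (0,6), (0,7), (5,1), (5,4), (5,6), (5,7)} (total capacity 59)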